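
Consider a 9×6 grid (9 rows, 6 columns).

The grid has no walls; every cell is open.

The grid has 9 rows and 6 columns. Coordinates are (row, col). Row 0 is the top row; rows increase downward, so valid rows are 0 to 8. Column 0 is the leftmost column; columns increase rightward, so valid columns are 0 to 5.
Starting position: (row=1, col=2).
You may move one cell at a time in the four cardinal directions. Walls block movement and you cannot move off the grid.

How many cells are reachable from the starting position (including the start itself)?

BFS flood-fill from (row=1, col=2):
  Distance 0: (row=1, col=2)
  Distance 1: (row=0, col=2), (row=1, col=1), (row=1, col=3), (row=2, col=2)
  Distance 2: (row=0, col=1), (row=0, col=3), (row=1, col=0), (row=1, col=4), (row=2, col=1), (row=2, col=3), (row=3, col=2)
  Distance 3: (row=0, col=0), (row=0, col=4), (row=1, col=5), (row=2, col=0), (row=2, col=4), (row=3, col=1), (row=3, col=3), (row=4, col=2)
  Distance 4: (row=0, col=5), (row=2, col=5), (row=3, col=0), (row=3, col=4), (row=4, col=1), (row=4, col=3), (row=5, col=2)
  Distance 5: (row=3, col=5), (row=4, col=0), (row=4, col=4), (row=5, col=1), (row=5, col=3), (row=6, col=2)
  Distance 6: (row=4, col=5), (row=5, col=0), (row=5, col=4), (row=6, col=1), (row=6, col=3), (row=7, col=2)
  Distance 7: (row=5, col=5), (row=6, col=0), (row=6, col=4), (row=7, col=1), (row=7, col=3), (row=8, col=2)
  Distance 8: (row=6, col=5), (row=7, col=0), (row=7, col=4), (row=8, col=1), (row=8, col=3)
  Distance 9: (row=7, col=5), (row=8, col=0), (row=8, col=4)
  Distance 10: (row=8, col=5)
Total reachable: 54 (grid has 54 open cells total)

Answer: Reachable cells: 54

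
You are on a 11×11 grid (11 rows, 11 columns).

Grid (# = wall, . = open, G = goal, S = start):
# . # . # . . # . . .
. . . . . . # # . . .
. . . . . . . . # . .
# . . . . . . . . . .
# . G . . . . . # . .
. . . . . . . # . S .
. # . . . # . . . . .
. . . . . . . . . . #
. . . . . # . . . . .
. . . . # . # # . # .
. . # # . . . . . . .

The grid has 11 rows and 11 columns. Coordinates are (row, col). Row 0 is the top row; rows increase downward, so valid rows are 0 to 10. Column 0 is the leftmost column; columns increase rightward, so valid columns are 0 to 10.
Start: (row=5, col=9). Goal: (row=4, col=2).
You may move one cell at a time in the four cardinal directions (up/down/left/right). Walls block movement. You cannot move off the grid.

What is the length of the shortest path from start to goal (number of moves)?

BFS from (row=5, col=9) until reaching (row=4, col=2):
  Distance 0: (row=5, col=9)
  Distance 1: (row=4, col=9), (row=5, col=8), (row=5, col=10), (row=6, col=9)
  Distance 2: (row=3, col=9), (row=4, col=10), (row=6, col=8), (row=6, col=10), (row=7, col=9)
  Distance 3: (row=2, col=9), (row=3, col=8), (row=3, col=10), (row=6, col=7), (row=7, col=8), (row=8, col=9)
  Distance 4: (row=1, col=9), (row=2, col=10), (row=3, col=7), (row=6, col=6), (row=7, col=7), (row=8, col=8), (row=8, col=10)
  Distance 5: (row=0, col=9), (row=1, col=8), (row=1, col=10), (row=2, col=7), (row=3, col=6), (row=4, col=7), (row=5, col=6), (row=7, col=6), (row=8, col=7), (row=9, col=8), (row=9, col=10)
  Distance 6: (row=0, col=8), (row=0, col=10), (row=2, col=6), (row=3, col=5), (row=4, col=6), (row=5, col=5), (row=7, col=5), (row=8, col=6), (row=10, col=8), (row=10, col=10)
  Distance 7: (row=2, col=5), (row=3, col=4), (row=4, col=5), (row=5, col=4), (row=7, col=4), (row=10, col=7), (row=10, col=9)
  Distance 8: (row=1, col=5), (row=2, col=4), (row=3, col=3), (row=4, col=4), (row=5, col=3), (row=6, col=4), (row=7, col=3), (row=8, col=4), (row=10, col=6)
  Distance 9: (row=0, col=5), (row=1, col=4), (row=2, col=3), (row=3, col=2), (row=4, col=3), (row=5, col=2), (row=6, col=3), (row=7, col=2), (row=8, col=3), (row=10, col=5)
  Distance 10: (row=0, col=6), (row=1, col=3), (row=2, col=2), (row=3, col=1), (row=4, col=2), (row=5, col=1), (row=6, col=2), (row=7, col=1), (row=8, col=2), (row=9, col=3), (row=9, col=5), (row=10, col=4)  <- goal reached here
One shortest path (10 moves): (row=5, col=9) -> (row=4, col=9) -> (row=3, col=9) -> (row=3, col=8) -> (row=3, col=7) -> (row=3, col=6) -> (row=3, col=5) -> (row=3, col=4) -> (row=3, col=3) -> (row=3, col=2) -> (row=4, col=2)

Answer: Shortest path length: 10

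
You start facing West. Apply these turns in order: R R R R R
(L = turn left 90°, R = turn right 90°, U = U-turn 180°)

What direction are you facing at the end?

Start: West
  R (right (90° clockwise)) -> North
  R (right (90° clockwise)) -> East
  R (right (90° clockwise)) -> South
  R (right (90° clockwise)) -> West
  R (right (90° clockwise)) -> North
Final: North

Answer: Final heading: North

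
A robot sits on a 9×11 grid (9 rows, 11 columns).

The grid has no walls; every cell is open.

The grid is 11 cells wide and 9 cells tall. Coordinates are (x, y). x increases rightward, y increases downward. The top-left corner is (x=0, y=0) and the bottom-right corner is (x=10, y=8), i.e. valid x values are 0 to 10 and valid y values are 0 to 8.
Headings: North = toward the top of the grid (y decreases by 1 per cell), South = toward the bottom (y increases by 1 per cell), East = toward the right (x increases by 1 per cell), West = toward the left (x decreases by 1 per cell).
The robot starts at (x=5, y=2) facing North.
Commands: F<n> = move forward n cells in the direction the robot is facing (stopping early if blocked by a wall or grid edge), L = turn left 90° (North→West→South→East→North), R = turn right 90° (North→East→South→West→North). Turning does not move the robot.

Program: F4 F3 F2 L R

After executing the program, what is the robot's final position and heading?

Answer: Final position: (x=5, y=0), facing North

Derivation:
Start: (x=5, y=2), facing North
  F4: move forward 2/4 (blocked), now at (x=5, y=0)
  F3: move forward 0/3 (blocked), now at (x=5, y=0)
  F2: move forward 0/2 (blocked), now at (x=5, y=0)
  L: turn left, now facing West
  R: turn right, now facing North
Final: (x=5, y=0), facing North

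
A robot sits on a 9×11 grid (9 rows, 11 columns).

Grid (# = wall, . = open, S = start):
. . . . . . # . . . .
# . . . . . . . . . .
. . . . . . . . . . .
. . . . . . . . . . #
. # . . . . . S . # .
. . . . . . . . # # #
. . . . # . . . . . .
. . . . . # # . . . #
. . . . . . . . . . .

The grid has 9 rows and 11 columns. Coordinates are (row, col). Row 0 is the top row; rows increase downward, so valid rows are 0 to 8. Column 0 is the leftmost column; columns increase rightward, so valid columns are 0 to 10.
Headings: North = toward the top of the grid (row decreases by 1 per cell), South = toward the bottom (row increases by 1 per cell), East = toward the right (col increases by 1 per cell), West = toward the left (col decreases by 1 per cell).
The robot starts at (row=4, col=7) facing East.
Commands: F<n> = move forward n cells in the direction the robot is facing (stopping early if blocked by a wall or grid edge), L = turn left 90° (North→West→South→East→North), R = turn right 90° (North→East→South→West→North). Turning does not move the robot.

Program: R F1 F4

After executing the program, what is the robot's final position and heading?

Start: (row=4, col=7), facing East
  R: turn right, now facing South
  F1: move forward 1, now at (row=5, col=7)
  F4: move forward 3/4 (blocked), now at (row=8, col=7)
Final: (row=8, col=7), facing South

Answer: Final position: (row=8, col=7), facing South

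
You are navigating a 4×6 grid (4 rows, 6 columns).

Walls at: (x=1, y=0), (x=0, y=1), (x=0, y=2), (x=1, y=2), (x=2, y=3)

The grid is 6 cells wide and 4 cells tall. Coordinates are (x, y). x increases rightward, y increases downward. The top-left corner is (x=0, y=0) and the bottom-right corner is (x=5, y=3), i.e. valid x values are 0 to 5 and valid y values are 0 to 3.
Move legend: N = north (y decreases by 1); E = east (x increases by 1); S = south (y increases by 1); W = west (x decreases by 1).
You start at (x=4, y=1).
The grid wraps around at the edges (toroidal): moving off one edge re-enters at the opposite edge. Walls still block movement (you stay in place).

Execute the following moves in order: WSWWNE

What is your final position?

Answer: Final position: (x=3, y=1)

Derivation:
Start: (x=4, y=1)
  W (west): (x=4, y=1) -> (x=3, y=1)
  S (south): (x=3, y=1) -> (x=3, y=2)
  W (west): (x=3, y=2) -> (x=2, y=2)
  W (west): blocked, stay at (x=2, y=2)
  N (north): (x=2, y=2) -> (x=2, y=1)
  E (east): (x=2, y=1) -> (x=3, y=1)
Final: (x=3, y=1)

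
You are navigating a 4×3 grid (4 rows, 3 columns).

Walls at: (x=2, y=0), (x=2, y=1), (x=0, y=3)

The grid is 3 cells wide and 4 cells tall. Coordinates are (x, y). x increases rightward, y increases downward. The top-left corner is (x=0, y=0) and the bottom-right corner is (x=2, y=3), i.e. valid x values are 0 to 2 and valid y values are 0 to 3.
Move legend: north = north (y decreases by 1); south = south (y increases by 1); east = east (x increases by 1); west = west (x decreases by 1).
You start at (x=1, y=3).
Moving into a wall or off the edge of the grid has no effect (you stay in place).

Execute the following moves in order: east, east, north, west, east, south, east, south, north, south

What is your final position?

Start: (x=1, y=3)
  east (east): (x=1, y=3) -> (x=2, y=3)
  east (east): blocked, stay at (x=2, y=3)
  north (north): (x=2, y=3) -> (x=2, y=2)
  west (west): (x=2, y=2) -> (x=1, y=2)
  east (east): (x=1, y=2) -> (x=2, y=2)
  south (south): (x=2, y=2) -> (x=2, y=3)
  east (east): blocked, stay at (x=2, y=3)
  south (south): blocked, stay at (x=2, y=3)
  north (north): (x=2, y=3) -> (x=2, y=2)
  south (south): (x=2, y=2) -> (x=2, y=3)
Final: (x=2, y=3)

Answer: Final position: (x=2, y=3)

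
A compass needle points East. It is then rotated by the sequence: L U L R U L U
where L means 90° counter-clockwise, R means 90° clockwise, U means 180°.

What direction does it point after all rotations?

Start: East
  L (left (90° counter-clockwise)) -> North
  U (U-turn (180°)) -> South
  L (left (90° counter-clockwise)) -> East
  R (right (90° clockwise)) -> South
  U (U-turn (180°)) -> North
  L (left (90° counter-clockwise)) -> West
  U (U-turn (180°)) -> East
Final: East

Answer: Final heading: East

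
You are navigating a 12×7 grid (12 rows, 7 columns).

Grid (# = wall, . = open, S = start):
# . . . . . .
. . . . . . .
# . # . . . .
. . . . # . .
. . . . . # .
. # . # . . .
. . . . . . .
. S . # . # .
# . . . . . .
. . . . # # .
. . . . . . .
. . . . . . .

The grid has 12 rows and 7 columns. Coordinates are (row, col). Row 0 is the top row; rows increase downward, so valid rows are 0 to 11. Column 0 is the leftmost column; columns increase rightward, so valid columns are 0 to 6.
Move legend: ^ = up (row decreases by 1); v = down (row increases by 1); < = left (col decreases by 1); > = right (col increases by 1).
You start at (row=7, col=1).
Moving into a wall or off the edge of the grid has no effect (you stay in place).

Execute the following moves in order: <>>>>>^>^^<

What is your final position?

Answer: Final position: (row=6, col=2)

Derivation:
Start: (row=7, col=1)
  < (left): (row=7, col=1) -> (row=7, col=0)
  > (right): (row=7, col=0) -> (row=7, col=1)
  > (right): (row=7, col=1) -> (row=7, col=2)
  [×3]> (right): blocked, stay at (row=7, col=2)
  ^ (up): (row=7, col=2) -> (row=6, col=2)
  > (right): (row=6, col=2) -> (row=6, col=3)
  ^ (up): blocked, stay at (row=6, col=3)
  ^ (up): blocked, stay at (row=6, col=3)
  < (left): (row=6, col=3) -> (row=6, col=2)
Final: (row=6, col=2)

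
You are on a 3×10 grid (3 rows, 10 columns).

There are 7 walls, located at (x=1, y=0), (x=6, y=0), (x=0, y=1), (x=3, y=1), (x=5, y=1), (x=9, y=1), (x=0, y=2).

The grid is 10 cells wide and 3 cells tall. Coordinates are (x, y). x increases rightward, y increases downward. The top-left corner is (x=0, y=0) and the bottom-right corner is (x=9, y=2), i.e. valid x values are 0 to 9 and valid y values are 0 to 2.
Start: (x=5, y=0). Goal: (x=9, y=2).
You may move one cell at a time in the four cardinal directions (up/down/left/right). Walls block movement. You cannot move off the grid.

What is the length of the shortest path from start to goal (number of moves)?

Answer: Shortest path length: 8

Derivation:
BFS from (x=5, y=0) until reaching (x=9, y=2):
  Distance 0: (x=5, y=0)
  Distance 1: (x=4, y=0)
  Distance 2: (x=3, y=0), (x=4, y=1)
  Distance 3: (x=2, y=0), (x=4, y=2)
  Distance 4: (x=2, y=1), (x=3, y=2), (x=5, y=2)
  Distance 5: (x=1, y=1), (x=2, y=2), (x=6, y=2)
  Distance 6: (x=6, y=1), (x=1, y=2), (x=7, y=2)
  Distance 7: (x=7, y=1), (x=8, y=2)
  Distance 8: (x=7, y=0), (x=8, y=1), (x=9, y=2)  <- goal reached here
One shortest path (8 moves): (x=5, y=0) -> (x=4, y=0) -> (x=4, y=1) -> (x=4, y=2) -> (x=5, y=2) -> (x=6, y=2) -> (x=7, y=2) -> (x=8, y=2) -> (x=9, y=2)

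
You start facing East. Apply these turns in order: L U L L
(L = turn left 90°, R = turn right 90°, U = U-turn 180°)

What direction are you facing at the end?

Start: East
  L (left (90° counter-clockwise)) -> North
  U (U-turn (180°)) -> South
  L (left (90° counter-clockwise)) -> East
  L (left (90° counter-clockwise)) -> North
Final: North

Answer: Final heading: North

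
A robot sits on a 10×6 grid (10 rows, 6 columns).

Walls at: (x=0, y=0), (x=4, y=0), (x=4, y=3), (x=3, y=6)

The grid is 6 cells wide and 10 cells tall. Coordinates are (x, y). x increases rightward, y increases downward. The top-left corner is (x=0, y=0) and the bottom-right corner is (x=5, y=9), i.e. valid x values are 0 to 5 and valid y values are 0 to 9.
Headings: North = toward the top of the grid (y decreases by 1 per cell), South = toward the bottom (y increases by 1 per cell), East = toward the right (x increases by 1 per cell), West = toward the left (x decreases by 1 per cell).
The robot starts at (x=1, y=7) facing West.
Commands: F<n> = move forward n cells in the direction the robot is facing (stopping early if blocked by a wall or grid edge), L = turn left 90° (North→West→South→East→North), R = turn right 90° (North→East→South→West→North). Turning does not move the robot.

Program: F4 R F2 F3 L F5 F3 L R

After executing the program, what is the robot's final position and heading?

Answer: Final position: (x=0, y=2), facing West

Derivation:
Start: (x=1, y=7), facing West
  F4: move forward 1/4 (blocked), now at (x=0, y=7)
  R: turn right, now facing North
  F2: move forward 2, now at (x=0, y=5)
  F3: move forward 3, now at (x=0, y=2)
  L: turn left, now facing West
  F5: move forward 0/5 (blocked), now at (x=0, y=2)
  F3: move forward 0/3 (blocked), now at (x=0, y=2)
  L: turn left, now facing South
  R: turn right, now facing West
Final: (x=0, y=2), facing West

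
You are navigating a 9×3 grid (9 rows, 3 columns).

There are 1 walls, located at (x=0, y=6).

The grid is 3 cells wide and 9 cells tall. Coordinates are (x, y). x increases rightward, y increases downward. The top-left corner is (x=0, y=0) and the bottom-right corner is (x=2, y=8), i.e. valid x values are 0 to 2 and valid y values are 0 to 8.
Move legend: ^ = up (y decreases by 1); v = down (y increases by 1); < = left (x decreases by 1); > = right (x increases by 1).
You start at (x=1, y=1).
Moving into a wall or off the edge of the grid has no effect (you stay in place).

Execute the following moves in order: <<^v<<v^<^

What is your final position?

Answer: Final position: (x=0, y=0)

Derivation:
Start: (x=1, y=1)
  < (left): (x=1, y=1) -> (x=0, y=1)
  < (left): blocked, stay at (x=0, y=1)
  ^ (up): (x=0, y=1) -> (x=0, y=0)
  v (down): (x=0, y=0) -> (x=0, y=1)
  < (left): blocked, stay at (x=0, y=1)
  < (left): blocked, stay at (x=0, y=1)
  v (down): (x=0, y=1) -> (x=0, y=2)
  ^ (up): (x=0, y=2) -> (x=0, y=1)
  < (left): blocked, stay at (x=0, y=1)
  ^ (up): (x=0, y=1) -> (x=0, y=0)
Final: (x=0, y=0)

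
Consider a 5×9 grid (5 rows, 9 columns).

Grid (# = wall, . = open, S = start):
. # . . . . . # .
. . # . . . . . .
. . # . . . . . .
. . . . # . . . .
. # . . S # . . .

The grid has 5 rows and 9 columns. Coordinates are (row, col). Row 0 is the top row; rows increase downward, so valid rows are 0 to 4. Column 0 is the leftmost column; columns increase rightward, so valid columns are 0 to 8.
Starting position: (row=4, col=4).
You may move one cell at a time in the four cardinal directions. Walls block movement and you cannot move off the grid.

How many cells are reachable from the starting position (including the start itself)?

BFS flood-fill from (row=4, col=4):
  Distance 0: (row=4, col=4)
  Distance 1: (row=4, col=3)
  Distance 2: (row=3, col=3), (row=4, col=2)
  Distance 3: (row=2, col=3), (row=3, col=2)
  Distance 4: (row=1, col=3), (row=2, col=4), (row=3, col=1)
  Distance 5: (row=0, col=3), (row=1, col=4), (row=2, col=1), (row=2, col=5), (row=3, col=0)
  Distance 6: (row=0, col=2), (row=0, col=4), (row=1, col=1), (row=1, col=5), (row=2, col=0), (row=2, col=6), (row=3, col=5), (row=4, col=0)
  Distance 7: (row=0, col=5), (row=1, col=0), (row=1, col=6), (row=2, col=7), (row=3, col=6)
  Distance 8: (row=0, col=0), (row=0, col=6), (row=1, col=7), (row=2, col=8), (row=3, col=7), (row=4, col=6)
  Distance 9: (row=1, col=8), (row=3, col=8), (row=4, col=7)
  Distance 10: (row=0, col=8), (row=4, col=8)
Total reachable: 38 (grid has 38 open cells total)

Answer: Reachable cells: 38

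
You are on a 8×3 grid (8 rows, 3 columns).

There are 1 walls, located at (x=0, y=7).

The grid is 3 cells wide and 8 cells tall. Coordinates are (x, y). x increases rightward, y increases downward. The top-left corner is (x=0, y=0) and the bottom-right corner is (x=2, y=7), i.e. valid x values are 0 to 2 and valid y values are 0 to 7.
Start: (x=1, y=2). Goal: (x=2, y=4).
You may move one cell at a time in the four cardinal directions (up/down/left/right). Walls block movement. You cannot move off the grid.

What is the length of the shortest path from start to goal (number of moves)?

Answer: Shortest path length: 3

Derivation:
BFS from (x=1, y=2) until reaching (x=2, y=4):
  Distance 0: (x=1, y=2)
  Distance 1: (x=1, y=1), (x=0, y=2), (x=2, y=2), (x=1, y=3)
  Distance 2: (x=1, y=0), (x=0, y=1), (x=2, y=1), (x=0, y=3), (x=2, y=3), (x=1, y=4)
  Distance 3: (x=0, y=0), (x=2, y=0), (x=0, y=4), (x=2, y=4), (x=1, y=5)  <- goal reached here
One shortest path (3 moves): (x=1, y=2) -> (x=2, y=2) -> (x=2, y=3) -> (x=2, y=4)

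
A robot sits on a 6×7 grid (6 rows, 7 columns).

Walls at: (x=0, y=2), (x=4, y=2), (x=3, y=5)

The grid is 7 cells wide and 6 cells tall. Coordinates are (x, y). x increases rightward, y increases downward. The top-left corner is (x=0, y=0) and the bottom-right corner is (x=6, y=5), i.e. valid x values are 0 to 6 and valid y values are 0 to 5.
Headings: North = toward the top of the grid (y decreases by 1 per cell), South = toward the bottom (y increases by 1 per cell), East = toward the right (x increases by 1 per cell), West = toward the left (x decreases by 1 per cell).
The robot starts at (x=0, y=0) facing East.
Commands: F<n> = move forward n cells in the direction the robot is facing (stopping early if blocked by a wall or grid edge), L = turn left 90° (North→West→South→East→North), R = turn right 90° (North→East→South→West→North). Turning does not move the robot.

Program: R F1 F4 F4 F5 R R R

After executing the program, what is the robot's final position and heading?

Answer: Final position: (x=0, y=1), facing East

Derivation:
Start: (x=0, y=0), facing East
  R: turn right, now facing South
  F1: move forward 1, now at (x=0, y=1)
  F4: move forward 0/4 (blocked), now at (x=0, y=1)
  F4: move forward 0/4 (blocked), now at (x=0, y=1)
  F5: move forward 0/5 (blocked), now at (x=0, y=1)
  R: turn right, now facing West
  R: turn right, now facing North
  R: turn right, now facing East
Final: (x=0, y=1), facing East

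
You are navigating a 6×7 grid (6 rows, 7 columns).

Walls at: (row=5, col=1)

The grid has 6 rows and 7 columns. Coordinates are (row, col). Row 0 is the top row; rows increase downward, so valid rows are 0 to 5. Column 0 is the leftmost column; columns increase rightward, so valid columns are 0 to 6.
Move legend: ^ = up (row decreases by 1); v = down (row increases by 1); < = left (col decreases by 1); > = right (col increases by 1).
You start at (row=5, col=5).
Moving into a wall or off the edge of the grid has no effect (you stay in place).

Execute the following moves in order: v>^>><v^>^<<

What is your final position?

Start: (row=5, col=5)
  v (down): blocked, stay at (row=5, col=5)
  > (right): (row=5, col=5) -> (row=5, col=6)
  ^ (up): (row=5, col=6) -> (row=4, col=6)
  > (right): blocked, stay at (row=4, col=6)
  > (right): blocked, stay at (row=4, col=6)
  < (left): (row=4, col=6) -> (row=4, col=5)
  v (down): (row=4, col=5) -> (row=5, col=5)
  ^ (up): (row=5, col=5) -> (row=4, col=5)
  > (right): (row=4, col=5) -> (row=4, col=6)
  ^ (up): (row=4, col=6) -> (row=3, col=6)
  < (left): (row=3, col=6) -> (row=3, col=5)
  < (left): (row=3, col=5) -> (row=3, col=4)
Final: (row=3, col=4)

Answer: Final position: (row=3, col=4)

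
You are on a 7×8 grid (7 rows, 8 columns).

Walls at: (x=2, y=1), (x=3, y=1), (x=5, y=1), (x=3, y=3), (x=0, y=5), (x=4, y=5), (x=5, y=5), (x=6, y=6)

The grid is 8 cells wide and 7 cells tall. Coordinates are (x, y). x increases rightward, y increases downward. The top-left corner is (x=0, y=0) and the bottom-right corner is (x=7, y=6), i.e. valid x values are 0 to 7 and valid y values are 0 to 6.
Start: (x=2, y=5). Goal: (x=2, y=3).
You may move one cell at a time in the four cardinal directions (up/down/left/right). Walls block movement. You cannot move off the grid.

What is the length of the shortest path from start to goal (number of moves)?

Answer: Shortest path length: 2

Derivation:
BFS from (x=2, y=5) until reaching (x=2, y=3):
  Distance 0: (x=2, y=5)
  Distance 1: (x=2, y=4), (x=1, y=5), (x=3, y=5), (x=2, y=6)
  Distance 2: (x=2, y=3), (x=1, y=4), (x=3, y=4), (x=1, y=6), (x=3, y=6)  <- goal reached here
One shortest path (2 moves): (x=2, y=5) -> (x=2, y=4) -> (x=2, y=3)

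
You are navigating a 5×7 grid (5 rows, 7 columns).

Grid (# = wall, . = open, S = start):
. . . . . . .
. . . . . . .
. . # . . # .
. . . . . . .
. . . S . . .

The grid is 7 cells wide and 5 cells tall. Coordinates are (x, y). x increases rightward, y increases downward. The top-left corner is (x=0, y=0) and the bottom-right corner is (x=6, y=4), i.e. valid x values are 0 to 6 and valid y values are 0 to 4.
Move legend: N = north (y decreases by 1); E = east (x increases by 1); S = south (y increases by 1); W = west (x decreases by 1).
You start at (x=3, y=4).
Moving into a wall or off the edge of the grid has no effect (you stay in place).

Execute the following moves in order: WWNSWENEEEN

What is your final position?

Start: (x=3, y=4)
  W (west): (x=3, y=4) -> (x=2, y=4)
  W (west): (x=2, y=4) -> (x=1, y=4)
  N (north): (x=1, y=4) -> (x=1, y=3)
  S (south): (x=1, y=3) -> (x=1, y=4)
  W (west): (x=1, y=4) -> (x=0, y=4)
  E (east): (x=0, y=4) -> (x=1, y=4)
  N (north): (x=1, y=4) -> (x=1, y=3)
  E (east): (x=1, y=3) -> (x=2, y=3)
  E (east): (x=2, y=3) -> (x=3, y=3)
  E (east): (x=3, y=3) -> (x=4, y=3)
  N (north): (x=4, y=3) -> (x=4, y=2)
Final: (x=4, y=2)

Answer: Final position: (x=4, y=2)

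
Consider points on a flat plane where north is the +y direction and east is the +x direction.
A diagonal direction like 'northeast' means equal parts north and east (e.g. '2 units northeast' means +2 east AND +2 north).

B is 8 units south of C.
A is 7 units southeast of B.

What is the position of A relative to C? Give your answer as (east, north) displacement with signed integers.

Answer: A is at (east=7, north=-15) relative to C.

Derivation:
Place C at the origin (east=0, north=0).
  B is 8 units south of C: delta (east=+0, north=-8); B at (east=0, north=-8).
  A is 7 units southeast of B: delta (east=+7, north=-7); A at (east=7, north=-15).
Therefore A relative to C: (east=7, north=-15).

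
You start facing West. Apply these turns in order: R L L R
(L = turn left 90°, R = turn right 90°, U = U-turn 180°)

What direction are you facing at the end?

Answer: Final heading: West

Derivation:
Start: West
  R (right (90° clockwise)) -> North
  L (left (90° counter-clockwise)) -> West
  L (left (90° counter-clockwise)) -> South
  R (right (90° clockwise)) -> West
Final: West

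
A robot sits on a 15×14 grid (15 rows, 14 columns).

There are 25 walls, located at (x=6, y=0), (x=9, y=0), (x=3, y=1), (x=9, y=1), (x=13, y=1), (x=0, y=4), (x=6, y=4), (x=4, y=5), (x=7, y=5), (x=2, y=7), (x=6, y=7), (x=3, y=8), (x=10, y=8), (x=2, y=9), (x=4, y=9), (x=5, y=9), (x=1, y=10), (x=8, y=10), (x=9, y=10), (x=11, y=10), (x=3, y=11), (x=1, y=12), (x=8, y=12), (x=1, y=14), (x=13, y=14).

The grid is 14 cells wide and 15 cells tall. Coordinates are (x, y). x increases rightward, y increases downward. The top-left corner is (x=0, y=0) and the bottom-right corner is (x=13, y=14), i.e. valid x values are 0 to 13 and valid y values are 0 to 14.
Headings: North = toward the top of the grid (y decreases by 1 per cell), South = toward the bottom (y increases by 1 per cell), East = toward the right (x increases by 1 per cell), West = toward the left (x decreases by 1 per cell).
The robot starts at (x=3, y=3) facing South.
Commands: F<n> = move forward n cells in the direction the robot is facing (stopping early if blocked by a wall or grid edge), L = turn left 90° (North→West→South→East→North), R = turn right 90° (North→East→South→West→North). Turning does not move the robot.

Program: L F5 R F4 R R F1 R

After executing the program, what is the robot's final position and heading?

Answer: Final position: (x=8, y=6), facing East

Derivation:
Start: (x=3, y=3), facing South
  L: turn left, now facing East
  F5: move forward 5, now at (x=8, y=3)
  R: turn right, now facing South
  F4: move forward 4, now at (x=8, y=7)
  R: turn right, now facing West
  R: turn right, now facing North
  F1: move forward 1, now at (x=8, y=6)
  R: turn right, now facing East
Final: (x=8, y=6), facing East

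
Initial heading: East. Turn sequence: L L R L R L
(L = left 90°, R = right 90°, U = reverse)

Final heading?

Answer: Final heading: West

Derivation:
Start: East
  L (left (90° counter-clockwise)) -> North
  L (left (90° counter-clockwise)) -> West
  R (right (90° clockwise)) -> North
  L (left (90° counter-clockwise)) -> West
  R (right (90° clockwise)) -> North
  L (left (90° counter-clockwise)) -> West
Final: West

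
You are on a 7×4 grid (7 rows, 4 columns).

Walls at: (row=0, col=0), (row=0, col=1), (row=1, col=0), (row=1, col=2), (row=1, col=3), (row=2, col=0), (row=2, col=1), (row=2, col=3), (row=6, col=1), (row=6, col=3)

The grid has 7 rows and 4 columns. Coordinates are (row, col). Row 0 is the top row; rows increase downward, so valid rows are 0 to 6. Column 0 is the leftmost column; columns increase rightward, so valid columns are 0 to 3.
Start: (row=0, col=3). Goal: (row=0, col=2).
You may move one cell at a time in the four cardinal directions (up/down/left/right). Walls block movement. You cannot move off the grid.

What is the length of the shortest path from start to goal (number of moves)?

Answer: Shortest path length: 1

Derivation:
BFS from (row=0, col=3) until reaching (row=0, col=2):
  Distance 0: (row=0, col=3)
  Distance 1: (row=0, col=2)  <- goal reached here
One shortest path (1 moves): (row=0, col=3) -> (row=0, col=2)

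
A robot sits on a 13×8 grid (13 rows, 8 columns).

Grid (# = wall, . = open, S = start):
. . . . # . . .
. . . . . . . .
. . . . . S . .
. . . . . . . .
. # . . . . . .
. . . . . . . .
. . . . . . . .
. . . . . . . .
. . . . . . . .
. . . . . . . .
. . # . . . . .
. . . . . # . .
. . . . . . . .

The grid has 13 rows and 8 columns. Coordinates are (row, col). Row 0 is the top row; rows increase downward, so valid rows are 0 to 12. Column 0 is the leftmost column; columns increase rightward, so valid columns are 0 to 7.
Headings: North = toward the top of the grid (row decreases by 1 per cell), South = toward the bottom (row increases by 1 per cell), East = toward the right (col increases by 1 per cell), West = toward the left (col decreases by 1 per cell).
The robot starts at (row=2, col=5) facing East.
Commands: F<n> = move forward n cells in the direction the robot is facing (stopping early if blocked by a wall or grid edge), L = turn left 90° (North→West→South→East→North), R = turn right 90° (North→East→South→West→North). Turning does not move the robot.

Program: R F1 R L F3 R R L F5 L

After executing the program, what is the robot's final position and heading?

Answer: Final position: (row=6, col=0), facing South

Derivation:
Start: (row=2, col=5), facing East
  R: turn right, now facing South
  F1: move forward 1, now at (row=3, col=5)
  R: turn right, now facing West
  L: turn left, now facing South
  F3: move forward 3, now at (row=6, col=5)
  R: turn right, now facing West
  R: turn right, now facing North
  L: turn left, now facing West
  F5: move forward 5, now at (row=6, col=0)
  L: turn left, now facing South
Final: (row=6, col=0), facing South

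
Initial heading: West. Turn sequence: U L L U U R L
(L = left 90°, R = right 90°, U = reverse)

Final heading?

Start: West
  U (U-turn (180°)) -> East
  L (left (90° counter-clockwise)) -> North
  L (left (90° counter-clockwise)) -> West
  U (U-turn (180°)) -> East
  U (U-turn (180°)) -> West
  R (right (90° clockwise)) -> North
  L (left (90° counter-clockwise)) -> West
Final: West

Answer: Final heading: West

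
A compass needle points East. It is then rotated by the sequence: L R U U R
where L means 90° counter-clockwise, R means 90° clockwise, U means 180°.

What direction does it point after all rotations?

Answer: Final heading: South

Derivation:
Start: East
  L (left (90° counter-clockwise)) -> North
  R (right (90° clockwise)) -> East
  U (U-turn (180°)) -> West
  U (U-turn (180°)) -> East
  R (right (90° clockwise)) -> South
Final: South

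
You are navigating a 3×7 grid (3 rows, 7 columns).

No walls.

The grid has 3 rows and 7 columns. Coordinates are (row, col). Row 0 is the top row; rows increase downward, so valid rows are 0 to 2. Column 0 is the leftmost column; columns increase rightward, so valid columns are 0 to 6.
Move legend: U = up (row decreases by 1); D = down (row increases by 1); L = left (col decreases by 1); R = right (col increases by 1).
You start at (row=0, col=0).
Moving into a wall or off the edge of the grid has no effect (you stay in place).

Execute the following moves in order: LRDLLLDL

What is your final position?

Answer: Final position: (row=2, col=0)

Derivation:
Start: (row=0, col=0)
  L (left): blocked, stay at (row=0, col=0)
  R (right): (row=0, col=0) -> (row=0, col=1)
  D (down): (row=0, col=1) -> (row=1, col=1)
  L (left): (row=1, col=1) -> (row=1, col=0)
  L (left): blocked, stay at (row=1, col=0)
  L (left): blocked, stay at (row=1, col=0)
  D (down): (row=1, col=0) -> (row=2, col=0)
  L (left): blocked, stay at (row=2, col=0)
Final: (row=2, col=0)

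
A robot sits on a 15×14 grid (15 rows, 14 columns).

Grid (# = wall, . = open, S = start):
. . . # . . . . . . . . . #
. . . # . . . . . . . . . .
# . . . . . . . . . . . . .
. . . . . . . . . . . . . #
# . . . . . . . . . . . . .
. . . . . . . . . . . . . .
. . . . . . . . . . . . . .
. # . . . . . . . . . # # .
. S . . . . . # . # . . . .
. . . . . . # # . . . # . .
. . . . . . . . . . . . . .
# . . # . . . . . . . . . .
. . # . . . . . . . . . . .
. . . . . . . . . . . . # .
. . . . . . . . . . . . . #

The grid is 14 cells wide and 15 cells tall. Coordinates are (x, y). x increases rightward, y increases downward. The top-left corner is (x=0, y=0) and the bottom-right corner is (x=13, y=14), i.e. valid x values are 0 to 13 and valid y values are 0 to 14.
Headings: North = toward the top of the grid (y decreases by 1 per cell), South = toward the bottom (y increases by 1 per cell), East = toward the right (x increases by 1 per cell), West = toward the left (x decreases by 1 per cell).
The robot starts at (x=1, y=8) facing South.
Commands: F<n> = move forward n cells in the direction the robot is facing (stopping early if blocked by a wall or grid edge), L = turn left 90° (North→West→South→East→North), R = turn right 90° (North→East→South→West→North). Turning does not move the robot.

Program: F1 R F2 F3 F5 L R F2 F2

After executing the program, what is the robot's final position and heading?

Answer: Final position: (x=0, y=9), facing West

Derivation:
Start: (x=1, y=8), facing South
  F1: move forward 1, now at (x=1, y=9)
  R: turn right, now facing West
  F2: move forward 1/2 (blocked), now at (x=0, y=9)
  F3: move forward 0/3 (blocked), now at (x=0, y=9)
  F5: move forward 0/5 (blocked), now at (x=0, y=9)
  L: turn left, now facing South
  R: turn right, now facing West
  F2: move forward 0/2 (blocked), now at (x=0, y=9)
  F2: move forward 0/2 (blocked), now at (x=0, y=9)
Final: (x=0, y=9), facing West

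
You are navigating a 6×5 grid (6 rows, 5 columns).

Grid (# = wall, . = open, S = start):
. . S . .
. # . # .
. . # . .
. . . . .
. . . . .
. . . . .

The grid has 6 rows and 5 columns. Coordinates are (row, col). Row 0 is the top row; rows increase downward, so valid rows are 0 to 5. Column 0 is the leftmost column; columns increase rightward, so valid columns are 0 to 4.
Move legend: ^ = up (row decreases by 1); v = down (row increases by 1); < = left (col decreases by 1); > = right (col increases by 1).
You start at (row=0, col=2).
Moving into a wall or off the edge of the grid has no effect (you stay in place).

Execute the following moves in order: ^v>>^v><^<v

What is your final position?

Answer: Final position: (row=0, col=1)

Derivation:
Start: (row=0, col=2)
  ^ (up): blocked, stay at (row=0, col=2)
  v (down): (row=0, col=2) -> (row=1, col=2)
  > (right): blocked, stay at (row=1, col=2)
  > (right): blocked, stay at (row=1, col=2)
  ^ (up): (row=1, col=2) -> (row=0, col=2)
  v (down): (row=0, col=2) -> (row=1, col=2)
  > (right): blocked, stay at (row=1, col=2)
  < (left): blocked, stay at (row=1, col=2)
  ^ (up): (row=1, col=2) -> (row=0, col=2)
  < (left): (row=0, col=2) -> (row=0, col=1)
  v (down): blocked, stay at (row=0, col=1)
Final: (row=0, col=1)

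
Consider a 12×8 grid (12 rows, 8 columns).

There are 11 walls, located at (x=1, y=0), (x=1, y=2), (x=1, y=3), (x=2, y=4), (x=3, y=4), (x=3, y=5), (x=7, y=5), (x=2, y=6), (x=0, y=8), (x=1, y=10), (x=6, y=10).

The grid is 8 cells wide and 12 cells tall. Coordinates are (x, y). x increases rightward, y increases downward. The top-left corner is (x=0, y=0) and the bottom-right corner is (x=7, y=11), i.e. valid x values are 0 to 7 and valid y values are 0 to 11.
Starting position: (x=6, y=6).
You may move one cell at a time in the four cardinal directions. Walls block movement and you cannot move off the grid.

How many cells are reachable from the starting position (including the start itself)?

BFS flood-fill from (x=6, y=6):
  Distance 0: (x=6, y=6)
  Distance 1: (x=6, y=5), (x=5, y=6), (x=7, y=6), (x=6, y=7)
  Distance 2: (x=6, y=4), (x=5, y=5), (x=4, y=6), (x=5, y=7), (x=7, y=7), (x=6, y=8)
  Distance 3: (x=6, y=3), (x=5, y=4), (x=7, y=4), (x=4, y=5), (x=3, y=6), (x=4, y=7), (x=5, y=8), (x=7, y=8), (x=6, y=9)
  Distance 4: (x=6, y=2), (x=5, y=3), (x=7, y=3), (x=4, y=4), (x=3, y=7), (x=4, y=8), (x=5, y=9), (x=7, y=9)
  Distance 5: (x=6, y=1), (x=5, y=2), (x=7, y=2), (x=4, y=3), (x=2, y=7), (x=3, y=8), (x=4, y=9), (x=5, y=10), (x=7, y=10)
  Distance 6: (x=6, y=0), (x=5, y=1), (x=7, y=1), (x=4, y=2), (x=3, y=3), (x=1, y=7), (x=2, y=8), (x=3, y=9), (x=4, y=10), (x=5, y=11), (x=7, y=11)
  Distance 7: (x=5, y=0), (x=7, y=0), (x=4, y=1), (x=3, y=2), (x=2, y=3), (x=1, y=6), (x=0, y=7), (x=1, y=8), (x=2, y=9), (x=3, y=10), (x=4, y=11), (x=6, y=11)
  Distance 8: (x=4, y=0), (x=3, y=1), (x=2, y=2), (x=1, y=5), (x=0, y=6), (x=1, y=9), (x=2, y=10), (x=3, y=11)
  Distance 9: (x=3, y=0), (x=2, y=1), (x=1, y=4), (x=0, y=5), (x=2, y=5), (x=0, y=9), (x=2, y=11)
  Distance 10: (x=2, y=0), (x=1, y=1), (x=0, y=4), (x=0, y=10), (x=1, y=11)
  Distance 11: (x=0, y=1), (x=0, y=3), (x=0, y=11)
  Distance 12: (x=0, y=0), (x=0, y=2)
Total reachable: 85 (grid has 85 open cells total)

Answer: Reachable cells: 85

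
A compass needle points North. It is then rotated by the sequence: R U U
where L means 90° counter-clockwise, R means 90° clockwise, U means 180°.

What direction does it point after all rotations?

Start: North
  R (right (90° clockwise)) -> East
  U (U-turn (180°)) -> West
  U (U-turn (180°)) -> East
Final: East

Answer: Final heading: East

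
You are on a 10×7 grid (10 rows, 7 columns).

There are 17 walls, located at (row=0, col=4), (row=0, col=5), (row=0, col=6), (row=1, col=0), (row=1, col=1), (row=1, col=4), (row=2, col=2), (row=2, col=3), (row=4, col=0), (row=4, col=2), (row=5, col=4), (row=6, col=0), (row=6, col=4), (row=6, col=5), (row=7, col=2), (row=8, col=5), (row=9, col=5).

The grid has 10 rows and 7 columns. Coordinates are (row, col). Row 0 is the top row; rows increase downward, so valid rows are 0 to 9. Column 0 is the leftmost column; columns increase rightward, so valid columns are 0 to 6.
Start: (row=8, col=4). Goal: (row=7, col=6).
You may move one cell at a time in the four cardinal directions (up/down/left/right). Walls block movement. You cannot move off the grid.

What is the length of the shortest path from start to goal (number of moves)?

Answer: Shortest path length: 3

Derivation:
BFS from (row=8, col=4) until reaching (row=7, col=6):
  Distance 0: (row=8, col=4)
  Distance 1: (row=7, col=4), (row=8, col=3), (row=9, col=4)
  Distance 2: (row=7, col=3), (row=7, col=5), (row=8, col=2), (row=9, col=3)
  Distance 3: (row=6, col=3), (row=7, col=6), (row=8, col=1), (row=9, col=2)  <- goal reached here
One shortest path (3 moves): (row=8, col=4) -> (row=7, col=4) -> (row=7, col=5) -> (row=7, col=6)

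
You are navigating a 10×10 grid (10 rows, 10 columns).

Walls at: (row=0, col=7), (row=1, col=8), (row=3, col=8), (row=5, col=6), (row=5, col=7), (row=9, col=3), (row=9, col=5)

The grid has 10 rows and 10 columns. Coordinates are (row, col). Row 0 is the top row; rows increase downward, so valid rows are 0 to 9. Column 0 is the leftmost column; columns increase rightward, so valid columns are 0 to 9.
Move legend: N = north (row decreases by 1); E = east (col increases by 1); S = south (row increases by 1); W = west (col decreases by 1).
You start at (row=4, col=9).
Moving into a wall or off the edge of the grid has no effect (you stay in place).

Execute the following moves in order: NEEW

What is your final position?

Answer: Final position: (row=3, col=9)

Derivation:
Start: (row=4, col=9)
  N (north): (row=4, col=9) -> (row=3, col=9)
  E (east): blocked, stay at (row=3, col=9)
  E (east): blocked, stay at (row=3, col=9)
  W (west): blocked, stay at (row=3, col=9)
Final: (row=3, col=9)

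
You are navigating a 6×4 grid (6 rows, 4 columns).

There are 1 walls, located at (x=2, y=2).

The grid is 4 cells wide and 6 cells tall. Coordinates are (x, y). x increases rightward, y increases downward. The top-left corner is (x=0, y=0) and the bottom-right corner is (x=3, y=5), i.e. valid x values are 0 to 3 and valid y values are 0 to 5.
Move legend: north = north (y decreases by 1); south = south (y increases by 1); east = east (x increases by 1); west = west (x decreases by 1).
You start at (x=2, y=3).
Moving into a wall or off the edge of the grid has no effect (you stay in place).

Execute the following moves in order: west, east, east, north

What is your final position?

Start: (x=2, y=3)
  west (west): (x=2, y=3) -> (x=1, y=3)
  east (east): (x=1, y=3) -> (x=2, y=3)
  east (east): (x=2, y=3) -> (x=3, y=3)
  north (north): (x=3, y=3) -> (x=3, y=2)
Final: (x=3, y=2)

Answer: Final position: (x=3, y=2)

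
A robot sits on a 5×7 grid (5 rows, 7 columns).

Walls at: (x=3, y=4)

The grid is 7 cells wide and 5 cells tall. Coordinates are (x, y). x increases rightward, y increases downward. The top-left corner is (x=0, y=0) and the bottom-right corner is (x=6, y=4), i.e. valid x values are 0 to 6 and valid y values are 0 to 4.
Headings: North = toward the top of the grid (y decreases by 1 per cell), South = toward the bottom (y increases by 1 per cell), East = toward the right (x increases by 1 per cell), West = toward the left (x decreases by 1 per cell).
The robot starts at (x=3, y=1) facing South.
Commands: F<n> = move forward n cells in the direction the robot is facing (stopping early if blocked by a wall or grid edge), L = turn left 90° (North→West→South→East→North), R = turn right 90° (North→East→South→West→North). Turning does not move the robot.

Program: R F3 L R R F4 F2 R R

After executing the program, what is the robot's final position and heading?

Answer: Final position: (x=0, y=0), facing South

Derivation:
Start: (x=3, y=1), facing South
  R: turn right, now facing West
  F3: move forward 3, now at (x=0, y=1)
  L: turn left, now facing South
  R: turn right, now facing West
  R: turn right, now facing North
  F4: move forward 1/4 (blocked), now at (x=0, y=0)
  F2: move forward 0/2 (blocked), now at (x=0, y=0)
  R: turn right, now facing East
  R: turn right, now facing South
Final: (x=0, y=0), facing South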